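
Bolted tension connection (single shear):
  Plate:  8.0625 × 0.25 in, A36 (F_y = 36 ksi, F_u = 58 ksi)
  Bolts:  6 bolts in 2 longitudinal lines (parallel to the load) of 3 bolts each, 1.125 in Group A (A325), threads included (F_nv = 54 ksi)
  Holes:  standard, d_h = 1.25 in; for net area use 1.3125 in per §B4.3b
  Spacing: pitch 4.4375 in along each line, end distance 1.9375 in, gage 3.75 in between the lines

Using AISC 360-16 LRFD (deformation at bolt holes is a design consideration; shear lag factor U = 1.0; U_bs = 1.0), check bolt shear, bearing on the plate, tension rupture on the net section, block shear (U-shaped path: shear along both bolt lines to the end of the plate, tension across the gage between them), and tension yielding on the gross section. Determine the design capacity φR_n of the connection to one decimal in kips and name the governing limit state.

Bolt shear: A_b = π(1.125)²/4 = 0.99402 in². φR_n = 0.75 × 54 × 0.99402 × 6 × 1 = 241.5 kips.
Bearing (0.25 in plate, F_u = 58 ksi): end bolts L_c = 1.9375 − 1.25/2 = 1.3125, R_n = min(1.2×1.3125×0.25×58, 2.4×1.125×0.25×58) = 22.838 kips/bolt; interior L_c = 4.4375 − 1.25 = 3.1875, R_n = 39.15 kips/bolt. φR_n = 0.75 × (2×22.838 + 4×39.15) = 151.7 kips.
Tension rupture (net): A_n = (8.0625 − 2×1.3125)×0.25 = 1.3594 in² (U = 1.0, A_e = A_n). φR_n = 0.75 × 58 × 1.3594 = 59.1 kips.
Block shear: shear path 2×[1.9375+2×4.4375] = 2×10.8125 in, A_gv = 5.4063, A_nv = 2×(10.8125 − 2.5×1.3125)×0.25 = 3.7656 in²; tension across gage: (3.75 − 1×1.3125)×0.25 = 0.60938 in². R_n = min(0.6×58×3.7656, 0.6×36×5.4063) + 1.0×58×0.60938 = min(131.04, 116.78) + 35.344 = 152.12 kips. φR_n = 0.75 × 152.12 = 114.1 kips.
Tension yield (gross): A_g = 8.0625×0.25 = 2.0156 in². φR_n = 0.90 × 36 × 2.0156 = 65.3 kips.
Governing: min(241.5, 151.7, 59.1, 114.1, 65.3) = 59.1 kips → net-section rupture.

59.1 kips (net-section rupture governs)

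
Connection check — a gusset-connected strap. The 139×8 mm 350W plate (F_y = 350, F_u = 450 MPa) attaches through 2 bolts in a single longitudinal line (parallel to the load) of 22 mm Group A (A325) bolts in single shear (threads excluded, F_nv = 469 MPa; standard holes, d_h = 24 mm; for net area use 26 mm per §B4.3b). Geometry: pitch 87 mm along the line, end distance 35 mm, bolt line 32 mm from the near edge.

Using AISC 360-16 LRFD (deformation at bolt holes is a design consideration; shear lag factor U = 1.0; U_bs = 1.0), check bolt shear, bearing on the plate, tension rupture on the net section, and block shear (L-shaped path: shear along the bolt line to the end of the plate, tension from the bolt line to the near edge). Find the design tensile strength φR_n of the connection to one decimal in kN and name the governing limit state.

Bolt shear: A_b = π(22)²/4 = 380.13 mm². φR_n = 0.75 × 469 × 380.13 × 2 × 1 = 267.4 kN.
Bearing (8 mm plate, F_u = 450 MPa): end bolts L_c = 35 − 24/2 = 23, R_n = min(1.2×23×8×450, 2.4×22×8×450) = 99.36 kN/bolt; interior L_c = 87 − 24 = 63, R_n = 190.08 kN/bolt. φR_n = 0.75 × (1×99.36 + 1×190.08) = 217.1 kN.
Tension rupture (net): A_n = (139 − 1×26)×8 = 904 mm² (U = 1.0, A_e = A_n). φR_n = 0.75 × 450 × 904 = 305.1 kN.
Block shear: shear path 1×[35+1×87] = 1×122 mm, A_gv = 976, A_nv = 1×(122 − 1.5×26)×8 = 664 mm²; tension to near edge: (32 − 0.5×26)×8 = 152 mm². R_n = min(0.6×450×664, 0.6×350×976) + 1.0×450×152 = min(179.28, 204.96) + 68.4 = 247.68 kN. φR_n = 0.75 × 247.68 = 185.8 kN.
Governing: min(267.4, 217.1, 305.1, 185.8) = 185.8 kN → block shear.

185.8 kN (block shear governs)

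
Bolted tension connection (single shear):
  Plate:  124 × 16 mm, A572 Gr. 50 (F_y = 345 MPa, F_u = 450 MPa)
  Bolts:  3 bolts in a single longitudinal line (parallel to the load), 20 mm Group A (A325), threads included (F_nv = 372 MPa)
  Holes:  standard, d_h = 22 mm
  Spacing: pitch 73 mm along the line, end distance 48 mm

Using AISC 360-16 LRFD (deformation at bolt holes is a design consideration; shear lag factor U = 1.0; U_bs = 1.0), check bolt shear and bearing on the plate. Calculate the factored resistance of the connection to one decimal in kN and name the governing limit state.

263.0 kN (bolt shear governs)

Bolt shear: A_b = π(20)²/4 = 314.16 mm². φR_n = 0.75 × 372 × 314.16 × 3 × 1 = 263.0 kN.
Bearing (16 mm plate, F_u = 450 MPa): end bolts L_c = 48 − 22/2 = 37, R_n = min(1.2×37×16×450, 2.4×20×16×450) = 319.68 kN/bolt; interior L_c = 73 − 22 = 51, R_n = 345.6 kN/bolt. φR_n = 0.75 × (1×319.68 + 2×345.6) = 758.2 kN.
Governing: min(263.0, 758.2) = 263.0 kN → bolt shear.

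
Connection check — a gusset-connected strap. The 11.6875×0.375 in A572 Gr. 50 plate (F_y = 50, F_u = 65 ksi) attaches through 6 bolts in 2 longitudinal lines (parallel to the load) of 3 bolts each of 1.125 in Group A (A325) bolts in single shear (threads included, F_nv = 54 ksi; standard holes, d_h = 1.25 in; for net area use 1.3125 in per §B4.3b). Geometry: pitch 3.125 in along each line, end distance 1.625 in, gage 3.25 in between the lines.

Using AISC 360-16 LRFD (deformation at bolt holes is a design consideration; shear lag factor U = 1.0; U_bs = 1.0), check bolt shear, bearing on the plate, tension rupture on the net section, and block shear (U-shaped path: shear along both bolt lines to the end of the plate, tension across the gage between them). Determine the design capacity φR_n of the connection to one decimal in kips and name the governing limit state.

Bolt shear: A_b = π(1.125)²/4 = 0.99402 in². φR_n = 0.75 × 54 × 0.99402 × 6 × 1 = 241.5 kips.
Bearing (0.375 in plate, F_u = 65 ksi): end bolts L_c = 1.625 − 1.25/2 = 1, R_n = min(1.2×1×0.375×65, 2.4×1.125×0.375×65) = 29.25 kips/bolt; interior L_c = 3.125 − 1.25 = 1.875, R_n = 54.844 kips/bolt. φR_n = 0.75 × (2×29.25 + 4×54.844) = 208.4 kips.
Tension rupture (net): A_n = (11.6875 − 2×1.3125)×0.375 = 3.3984 in² (U = 1.0, A_e = A_n). φR_n = 0.75 × 65 × 3.3984 = 165.7 kips.
Block shear: shear path 2×[1.625+2×3.125] = 2×7.875 in, A_gv = 5.9063, A_nv = 2×(7.875 − 2.5×1.3125)×0.375 = 3.4453 in²; tension across gage: (3.25 − 1×1.3125)×0.375 = 0.72656 in². R_n = min(0.6×65×3.4453, 0.6×50×5.9063) + 1.0×65×0.72656 = min(134.37, 177.19) + 47.226 = 181.6 kips. φR_n = 0.75 × 181.6 = 136.2 kips.
Governing: min(241.5, 208.4, 165.7, 136.2) = 136.2 kips → block shear.

136.2 kips (block shear governs)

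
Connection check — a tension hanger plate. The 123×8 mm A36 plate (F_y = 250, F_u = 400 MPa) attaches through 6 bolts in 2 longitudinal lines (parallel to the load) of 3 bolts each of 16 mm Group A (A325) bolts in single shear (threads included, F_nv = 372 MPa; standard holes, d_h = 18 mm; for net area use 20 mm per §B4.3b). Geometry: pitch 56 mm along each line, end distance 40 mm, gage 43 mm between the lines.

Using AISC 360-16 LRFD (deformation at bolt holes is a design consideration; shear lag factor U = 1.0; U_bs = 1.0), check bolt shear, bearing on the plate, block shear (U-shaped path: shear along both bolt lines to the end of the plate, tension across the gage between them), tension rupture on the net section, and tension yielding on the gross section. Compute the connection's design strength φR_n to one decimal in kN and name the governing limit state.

Bolt shear: A_b = π(16)²/4 = 201.06 mm². φR_n = 0.75 × 372 × 201.06 × 6 × 1 = 336.6 kN.
Bearing (8 mm plate, F_u = 400 MPa): end bolts L_c = 40 − 18/2 = 31, R_n = min(1.2×31×8×400, 2.4×16×8×400) = 119.04 kN/bolt; interior L_c = 56 − 18 = 38, R_n = 122.88 kN/bolt. φR_n = 0.75 × (2×119.04 + 4×122.88) = 547.2 kN.
Block shear: shear path 2×[40+2×56] = 2×152 mm, A_gv = 2432, A_nv = 2×(152 − 2.5×20)×8 = 1632 mm²; tension across gage: (43 − 1×20)×8 = 184 mm². R_n = min(0.6×400×1632, 0.6×250×2432) + 1.0×400×184 = min(391.68, 364.8) + 73.6 = 438.4 kN. φR_n = 0.75 × 438.4 = 328.8 kN.
Tension rupture (net): A_n = (123 − 2×20)×8 = 664 mm² (U = 1.0, A_e = A_n). φR_n = 0.75 × 400 × 664 = 199.2 kN.
Tension yield (gross): A_g = 123×8 = 984 mm². φR_n = 0.90 × 250 × 984 = 221.4 kN.
Governing: min(336.6, 547.2, 328.8, 199.2, 221.4) = 199.2 kN → net-section rupture.

199.2 kN (net-section rupture governs)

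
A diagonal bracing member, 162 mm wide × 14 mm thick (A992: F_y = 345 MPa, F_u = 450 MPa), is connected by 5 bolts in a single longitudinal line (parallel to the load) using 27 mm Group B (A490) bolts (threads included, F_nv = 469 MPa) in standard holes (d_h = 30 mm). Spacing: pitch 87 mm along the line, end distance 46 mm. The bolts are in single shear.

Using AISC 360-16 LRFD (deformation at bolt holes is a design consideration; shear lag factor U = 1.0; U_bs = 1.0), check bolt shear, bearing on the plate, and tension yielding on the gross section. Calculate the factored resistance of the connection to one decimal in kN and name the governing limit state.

Bolt shear: A_b = π(27)²/4 = 572.56 mm². φR_n = 0.75 × 469 × 572.56 × 5 × 1 = 1007.0 kN.
Bearing (14 mm plate, F_u = 450 MPa): end bolts L_c = 46 − 30/2 = 31, R_n = min(1.2×31×14×450, 2.4×27×14×450) = 234.36 kN/bolt; interior L_c = 87 − 30 = 57, R_n = 408.24 kN/bolt. φR_n = 0.75 × (1×234.36 + 4×408.24) = 1400.5 kN.
Tension yield (gross): A_g = 162×14 = 2268 mm². φR_n = 0.90 × 345 × 2268 = 704.2 kN.
Governing: min(1007.0, 1400.5, 704.2) = 704.2 kN → gross-section yield.

704.2 kN (gross-section yield governs)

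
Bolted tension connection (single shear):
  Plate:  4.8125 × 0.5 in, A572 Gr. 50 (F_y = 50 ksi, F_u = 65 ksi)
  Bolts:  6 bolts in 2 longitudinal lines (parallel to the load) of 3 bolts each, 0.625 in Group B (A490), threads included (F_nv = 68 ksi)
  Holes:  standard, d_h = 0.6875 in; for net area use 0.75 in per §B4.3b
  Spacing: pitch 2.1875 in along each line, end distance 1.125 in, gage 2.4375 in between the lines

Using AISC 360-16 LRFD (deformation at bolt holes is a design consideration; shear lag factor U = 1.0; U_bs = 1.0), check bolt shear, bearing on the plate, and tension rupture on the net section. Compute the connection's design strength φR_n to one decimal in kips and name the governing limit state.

80.7 kips (net-section rupture governs)

Bolt shear: A_b = π(0.625)²/4 = 0.3068 in². φR_n = 0.75 × 68 × 0.3068 × 6 × 1 = 93.9 kips.
Bearing (0.5 in plate, F_u = 65 ksi): end bolts L_c = 1.125 − 0.6875/2 = 0.78125, R_n = min(1.2×0.78125×0.5×65, 2.4×0.625×0.5×65) = 30.469 kips/bolt; interior L_c = 2.1875 − 0.6875 = 1.5, R_n = 48.75 kips/bolt. φR_n = 0.75 × (2×30.469 + 4×48.75) = 192.0 kips.
Tension rupture (net): A_n = (4.8125 − 2×0.75)×0.5 = 1.6563 in² (U = 1.0, A_e = A_n). φR_n = 0.75 × 65 × 1.6563 = 80.7 kips.
Governing: min(93.9, 192.0, 80.7) = 80.7 kips → net-section rupture.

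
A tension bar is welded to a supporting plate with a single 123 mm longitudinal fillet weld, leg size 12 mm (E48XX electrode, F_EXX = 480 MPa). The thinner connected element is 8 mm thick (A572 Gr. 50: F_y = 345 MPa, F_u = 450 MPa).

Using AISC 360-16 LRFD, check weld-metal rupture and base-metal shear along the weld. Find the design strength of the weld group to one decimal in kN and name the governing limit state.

199.3 kN (base-metal shear governs)

Weld metal: throat = 0.707×12 = 8.484 mm, L = 123 mm. φR_n = 0.75 × 0.6 × 480 × 8.484 × 123 = 225.4 kN.
Base metal shear (8 mm plate): yield φR_n = 1.0×0.6×345×8×123 = 203.7 kN; rupture φR_n = 0.75×0.6×450×8×123 = 199.3 kN; take 199.3 kN (rupture).
Governing: min(225.4, 199.3) = 199.3 kN → base-metal shear.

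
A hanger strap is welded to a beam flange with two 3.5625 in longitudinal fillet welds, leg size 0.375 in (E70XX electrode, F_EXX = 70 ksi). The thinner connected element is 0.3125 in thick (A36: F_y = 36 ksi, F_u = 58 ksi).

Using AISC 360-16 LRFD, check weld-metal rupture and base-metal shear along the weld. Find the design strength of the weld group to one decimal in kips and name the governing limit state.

Weld metal: throat = 0.707×0.375 = 0.26513 in, L = 2×3.5625 = 7.125 in. φR_n = 0.75 × 0.6 × 70 × 0.26513 × 7.125 = 59.5 kips.
Base metal shear (0.3125 in plate): yield φR_n = 1.0×0.6×36×0.3125×7.125 = 48.1 kips; rupture φR_n = 0.75×0.6×58×0.3125×7.125 = 58.1 kips; take 48.1 kips (yield).
Governing: min(59.5, 48.1) = 48.1 kips → base-metal shear.

48.1 kips (base-metal shear governs)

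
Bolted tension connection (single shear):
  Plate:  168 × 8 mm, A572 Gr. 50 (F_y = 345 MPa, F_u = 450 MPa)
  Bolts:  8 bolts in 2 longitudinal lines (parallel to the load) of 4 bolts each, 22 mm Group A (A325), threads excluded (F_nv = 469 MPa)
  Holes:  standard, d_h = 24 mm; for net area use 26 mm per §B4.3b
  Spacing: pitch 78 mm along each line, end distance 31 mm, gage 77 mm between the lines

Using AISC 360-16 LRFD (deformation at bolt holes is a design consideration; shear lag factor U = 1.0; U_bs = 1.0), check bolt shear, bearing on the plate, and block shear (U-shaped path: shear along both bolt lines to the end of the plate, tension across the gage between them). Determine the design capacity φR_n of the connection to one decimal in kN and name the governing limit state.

Bolt shear: A_b = π(22)²/4 = 380.13 mm². φR_n = 0.75 × 469 × 380.13 × 8 × 1 = 1069.7 kN.
Bearing (8 mm plate, F_u = 450 MPa): end bolts L_c = 31 − 24/2 = 19, R_n = min(1.2×19×8×450, 2.4×22×8×450) = 82.08 kN/bolt; interior L_c = 78 − 24 = 54, R_n = 190.08 kN/bolt. φR_n = 0.75 × (2×82.08 + 6×190.08) = 978.5 kN.
Block shear: shear path 2×[31+3×78] = 2×265 mm, A_gv = 4240, A_nv = 2×(265 − 3.5×26)×8 = 2784 mm²; tension across gage: (77 − 1×26)×8 = 408 mm². R_n = min(0.6×450×2784, 0.6×345×4240) + 1.0×450×408 = min(751.68, 877.68) + 183.6 = 935.28 kN. φR_n = 0.75 × 935.28 = 701.5 kN.
Governing: min(1069.7, 978.5, 701.5) = 701.5 kN → block shear.

701.5 kN (block shear governs)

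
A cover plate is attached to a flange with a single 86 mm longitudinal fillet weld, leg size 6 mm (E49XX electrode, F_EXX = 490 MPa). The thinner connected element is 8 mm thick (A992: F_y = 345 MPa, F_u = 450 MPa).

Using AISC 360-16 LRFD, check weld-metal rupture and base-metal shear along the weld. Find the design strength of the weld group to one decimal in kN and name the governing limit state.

80.4 kN (weld metal governs)

Weld metal: throat = 0.707×6 = 4.242 mm, L = 86 mm. φR_n = 0.75 × 0.6 × 490 × 4.242 × 86 = 80.4 kN.
Base metal shear (8 mm plate): yield φR_n = 1.0×0.6×345×8×86 = 142.4 kN; rupture φR_n = 0.75×0.6×450×8×86 = 139.3 kN; take 139.3 kN (rupture).
Governing: min(80.4, 139.3) = 80.4 kN → weld metal.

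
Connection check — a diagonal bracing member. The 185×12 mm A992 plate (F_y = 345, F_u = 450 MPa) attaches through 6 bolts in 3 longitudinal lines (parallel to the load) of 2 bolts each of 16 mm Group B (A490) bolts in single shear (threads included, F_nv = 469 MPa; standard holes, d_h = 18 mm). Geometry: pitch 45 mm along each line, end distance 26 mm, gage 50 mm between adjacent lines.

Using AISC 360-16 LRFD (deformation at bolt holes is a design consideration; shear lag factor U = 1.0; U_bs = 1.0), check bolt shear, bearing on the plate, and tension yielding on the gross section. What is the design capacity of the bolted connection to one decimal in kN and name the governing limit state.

424.3 kN (bolt shear governs)

Bolt shear: A_b = π(16)²/4 = 201.06 mm². φR_n = 0.75 × 469 × 201.06 × 6 × 1 = 424.3 kN.
Bearing (12 mm plate, F_u = 450 MPa): end bolts L_c = 26 − 18/2 = 17, R_n = min(1.2×17×12×450, 2.4×16×12×450) = 110.16 kN/bolt; interior L_c = 45 − 18 = 27, R_n = 174.96 kN/bolt. φR_n = 0.75 × (3×110.16 + 3×174.96) = 641.5 kN.
Tension yield (gross): A_g = 185×12 = 2220 mm². φR_n = 0.90 × 345 × 2220 = 689.3 kN.
Governing: min(424.3, 641.5, 689.3) = 424.3 kN → bolt shear.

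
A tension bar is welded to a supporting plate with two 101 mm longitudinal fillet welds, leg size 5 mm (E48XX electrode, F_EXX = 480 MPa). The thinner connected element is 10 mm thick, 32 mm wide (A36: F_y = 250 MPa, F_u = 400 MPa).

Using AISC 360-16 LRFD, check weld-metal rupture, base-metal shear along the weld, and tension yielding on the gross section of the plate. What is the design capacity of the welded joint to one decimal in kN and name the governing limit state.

Weld metal: throat = 0.707×5 = 3.535 mm, L = 2×101 = 202 mm. φR_n = 0.75 × 0.6 × 480 × 3.535 × 202 = 154.2 kN.
Base metal shear (10 mm plate): yield φR_n = 1.0×0.6×250×10×202 = 303.0 kN; rupture φR_n = 0.75×0.6×400×10×202 = 363.6 kN; take 303.0 kN (yield).
Tension yield (gross): A_g = 32×10 = 320 mm². φR_n = 0.90 × 250 × 320 = 72.0 kN.
Governing: min(154.2, 303.0, 72.0) = 72.0 kN → gross-section yield.

72.0 kN (gross-section yield governs)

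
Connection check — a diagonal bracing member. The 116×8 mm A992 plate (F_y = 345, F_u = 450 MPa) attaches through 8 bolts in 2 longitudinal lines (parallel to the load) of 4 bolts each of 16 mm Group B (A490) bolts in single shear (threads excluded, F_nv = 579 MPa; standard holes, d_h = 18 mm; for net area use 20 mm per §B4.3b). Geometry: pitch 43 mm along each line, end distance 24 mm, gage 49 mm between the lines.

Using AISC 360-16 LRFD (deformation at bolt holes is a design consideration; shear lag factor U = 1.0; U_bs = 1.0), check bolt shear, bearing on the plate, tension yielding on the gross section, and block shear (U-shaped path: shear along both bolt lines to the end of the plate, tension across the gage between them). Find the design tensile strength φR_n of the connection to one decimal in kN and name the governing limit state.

288.1 kN (gross-section yield governs)

Bolt shear: A_b = π(16)²/4 = 201.06 mm². φR_n = 0.75 × 579 × 201.06 × 8 × 1 = 698.5 kN.
Bearing (8 mm plate, F_u = 450 MPa): end bolts L_c = 24 − 18/2 = 15, R_n = min(1.2×15×8×450, 2.4×16×8×450) = 64.8 kN/bolt; interior L_c = 43 − 18 = 25, R_n = 108 kN/bolt. φR_n = 0.75 × (2×64.8 + 6×108) = 583.2 kN.
Tension yield (gross): A_g = 116×8 = 928 mm². φR_n = 0.90 × 345 × 928 = 288.1 kN.
Block shear: shear path 2×[24+3×43] = 2×153 mm, A_gv = 2448, A_nv = 2×(153 − 3.5×20)×8 = 1328 mm²; tension across gage: (49 − 1×20)×8 = 232 mm². R_n = min(0.6×450×1328, 0.6×345×2448) + 1.0×450×232 = min(358.56, 506.74) + 104.4 = 462.96 kN. φR_n = 0.75 × 462.96 = 347.2 kN.
Governing: min(698.5, 583.2, 288.1, 347.2) = 288.1 kN → gross-section yield.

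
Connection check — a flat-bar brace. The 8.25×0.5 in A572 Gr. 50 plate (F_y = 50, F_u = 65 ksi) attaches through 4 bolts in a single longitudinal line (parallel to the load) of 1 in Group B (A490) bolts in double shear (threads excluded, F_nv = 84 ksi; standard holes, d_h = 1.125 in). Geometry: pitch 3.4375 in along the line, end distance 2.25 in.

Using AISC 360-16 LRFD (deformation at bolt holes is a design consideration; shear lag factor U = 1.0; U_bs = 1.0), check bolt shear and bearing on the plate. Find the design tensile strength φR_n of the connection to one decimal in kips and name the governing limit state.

Bolt shear: A_b = π(1)²/4 = 0.7854 in². φR_n = 0.75 × 84 × 0.7854 × 4 × 2 = 395.8 kips.
Bearing (0.5 in plate, F_u = 65 ksi): end bolts L_c = 2.25 − 1.125/2 = 1.6875, R_n = min(1.2×1.6875×0.5×65, 2.4×1×0.5×65) = 65.813 kips/bolt; interior L_c = 3.4375 − 1.125 = 2.3125, R_n = 78 kips/bolt. φR_n = 0.75 × (1×65.813 + 3×78) = 224.9 kips.
Governing: min(395.8, 224.9) = 224.9 kips → bearing.

224.9 kips (bearing governs)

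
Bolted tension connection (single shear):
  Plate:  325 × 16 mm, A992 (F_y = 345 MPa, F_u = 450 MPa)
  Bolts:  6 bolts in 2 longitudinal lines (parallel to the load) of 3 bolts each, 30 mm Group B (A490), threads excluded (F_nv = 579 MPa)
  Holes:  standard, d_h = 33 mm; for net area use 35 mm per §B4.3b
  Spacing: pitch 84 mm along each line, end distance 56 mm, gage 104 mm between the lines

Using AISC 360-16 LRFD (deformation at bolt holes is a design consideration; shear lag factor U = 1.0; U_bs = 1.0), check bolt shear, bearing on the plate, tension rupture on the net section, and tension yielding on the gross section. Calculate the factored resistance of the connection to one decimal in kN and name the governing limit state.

Bolt shear: A_b = π(30)²/4 = 706.86 mm². φR_n = 0.75 × 579 × 706.86 × 6 × 1 = 1841.7 kN.
Bearing (16 mm plate, F_u = 450 MPa): end bolts L_c = 56 − 33/2 = 39.5, R_n = min(1.2×39.5×16×450, 2.4×30×16×450) = 341.28 kN/bolt; interior L_c = 84 − 33 = 51, R_n = 440.64 kN/bolt. φR_n = 0.75 × (2×341.28 + 4×440.64) = 1833.8 kN.
Tension rupture (net): A_n = (325 − 2×35)×16 = 4080 mm² (U = 1.0, A_e = A_n). φR_n = 0.75 × 450 × 4080 = 1377.0 kN.
Tension yield (gross): A_g = 325×16 = 5200 mm². φR_n = 0.90 × 345 × 5200 = 1614.6 kN.
Governing: min(1841.7, 1833.8, 1377.0, 1614.6) = 1377.0 kN → net-section rupture.

1377.0 kN (net-section rupture governs)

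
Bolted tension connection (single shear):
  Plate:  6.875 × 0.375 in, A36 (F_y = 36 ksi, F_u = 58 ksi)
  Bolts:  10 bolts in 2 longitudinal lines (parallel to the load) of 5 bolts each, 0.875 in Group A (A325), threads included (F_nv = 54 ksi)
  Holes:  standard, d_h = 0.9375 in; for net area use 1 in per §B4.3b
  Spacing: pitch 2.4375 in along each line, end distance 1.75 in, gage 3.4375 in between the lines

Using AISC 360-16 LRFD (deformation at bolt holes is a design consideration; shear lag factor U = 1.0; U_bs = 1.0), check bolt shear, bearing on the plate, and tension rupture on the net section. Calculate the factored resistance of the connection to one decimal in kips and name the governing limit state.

Bolt shear: A_b = π(0.875)²/4 = 0.60132 in². φR_n = 0.75 × 54 × 0.60132 × 10 × 1 = 243.5 kips.
Bearing (0.375 in plate, F_u = 58 ksi): end bolts L_c = 1.75 − 0.9375/2 = 1.28125, R_n = min(1.2×1.28125×0.375×58, 2.4×0.875×0.375×58) = 33.441 kips/bolt; interior L_c = 2.4375 − 0.9375 = 1.5, R_n = 39.15 kips/bolt. φR_n = 0.75 × (2×33.441 + 8×39.15) = 285.1 kips.
Tension rupture (net): A_n = (6.875 − 2×1)×0.375 = 1.8281 in² (U = 1.0, A_e = A_n). φR_n = 0.75 × 58 × 1.8281 = 79.5 kips.
Governing: min(243.5, 285.1, 79.5) = 79.5 kips → net-section rupture.

79.5 kips (net-section rupture governs)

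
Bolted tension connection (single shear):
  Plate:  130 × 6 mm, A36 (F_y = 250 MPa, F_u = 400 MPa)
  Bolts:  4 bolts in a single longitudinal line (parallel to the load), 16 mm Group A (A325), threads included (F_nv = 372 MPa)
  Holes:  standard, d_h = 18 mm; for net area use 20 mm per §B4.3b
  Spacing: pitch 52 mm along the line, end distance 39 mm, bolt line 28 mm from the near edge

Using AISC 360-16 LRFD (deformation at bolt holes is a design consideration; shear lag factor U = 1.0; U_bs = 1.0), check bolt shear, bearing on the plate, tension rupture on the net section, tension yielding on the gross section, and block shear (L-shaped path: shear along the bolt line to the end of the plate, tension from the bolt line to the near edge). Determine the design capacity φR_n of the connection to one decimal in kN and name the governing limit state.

Bolt shear: A_b = π(16)²/4 = 201.06 mm². φR_n = 0.75 × 372 × 201.06 × 4 × 1 = 224.4 kN.
Bearing (6 mm plate, F_u = 400 MPa): end bolts L_c = 39 − 18/2 = 30, R_n = min(1.2×30×6×400, 2.4×16×6×400) = 86.4 kN/bolt; interior L_c = 52 − 18 = 34, R_n = 92.16 kN/bolt. φR_n = 0.75 × (1×86.4 + 3×92.16) = 272.2 kN.
Tension rupture (net): A_n = (130 − 1×20)×6 = 660 mm² (U = 1.0, A_e = A_n). φR_n = 0.75 × 400 × 660 = 198.0 kN.
Tension yield (gross): A_g = 130×6 = 780 mm². φR_n = 0.90 × 250 × 780 = 175.5 kN.
Block shear: shear path 1×[39+3×52] = 1×195 mm, A_gv = 1170, A_nv = 1×(195 − 3.5×20)×6 = 750 mm²; tension to near edge: (28 − 0.5×20)×6 = 108 mm². R_n = min(0.6×400×750, 0.6×250×1170) + 1.0×400×108 = min(180, 175.5) + 43.2 = 218.7 kN. φR_n = 0.75 × 218.7 = 164.0 kN.
Governing: min(224.4, 272.2, 198.0, 175.5, 164.0) = 164.0 kN → block shear.

164.0 kN (block shear governs)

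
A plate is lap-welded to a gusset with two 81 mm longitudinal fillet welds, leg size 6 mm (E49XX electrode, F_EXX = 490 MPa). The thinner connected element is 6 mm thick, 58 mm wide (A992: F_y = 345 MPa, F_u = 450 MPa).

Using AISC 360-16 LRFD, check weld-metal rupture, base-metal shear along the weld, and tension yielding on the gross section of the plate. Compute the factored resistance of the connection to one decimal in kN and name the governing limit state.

Weld metal: throat = 0.707×6 = 4.242 mm, L = 2×81 = 162 mm. φR_n = 0.75 × 0.6 × 490 × 4.242 × 162 = 151.5 kN.
Base metal shear (6 mm plate): yield φR_n = 1.0×0.6×345×6×162 = 201.2 kN; rupture φR_n = 0.75×0.6×450×6×162 = 196.8 kN; take 196.8 kN (rupture).
Tension yield (gross): A_g = 58×6 = 348 mm². φR_n = 0.90 × 345 × 348 = 108.1 kN.
Governing: min(151.5, 196.8, 108.1) = 108.1 kN → gross-section yield.

108.1 kN (gross-section yield governs)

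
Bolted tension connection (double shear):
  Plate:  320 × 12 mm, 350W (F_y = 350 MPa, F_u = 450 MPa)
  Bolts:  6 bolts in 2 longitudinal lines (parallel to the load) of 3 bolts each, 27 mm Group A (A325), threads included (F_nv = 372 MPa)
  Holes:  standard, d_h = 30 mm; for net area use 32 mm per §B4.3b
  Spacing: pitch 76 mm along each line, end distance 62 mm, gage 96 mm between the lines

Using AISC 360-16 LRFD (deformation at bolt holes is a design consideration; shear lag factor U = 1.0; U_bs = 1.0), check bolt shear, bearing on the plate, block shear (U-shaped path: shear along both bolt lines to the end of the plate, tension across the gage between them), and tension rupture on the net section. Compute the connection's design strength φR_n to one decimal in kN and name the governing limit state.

Bolt shear: A_b = π(27)²/4 = 572.56 mm². φR_n = 0.75 × 372 × 572.56 × 6 × 2 = 1916.9 kN.
Bearing (12 mm plate, F_u = 450 MPa): end bolts L_c = 62 − 30/2 = 47, R_n = min(1.2×47×12×450, 2.4×27×12×450) = 304.56 kN/bolt; interior L_c = 76 − 30 = 46, R_n = 298.08 kN/bolt. φR_n = 0.75 × (2×304.56 + 4×298.08) = 1351.1 kN.
Block shear: shear path 2×[62+2×76] = 2×214 mm, A_gv = 5136, A_nv = 2×(214 − 2.5×32)×12 = 3216 mm²; tension across gage: (96 − 1×32)×12 = 768 mm². R_n = min(0.6×450×3216, 0.6×350×5136) + 1.0×450×768 = min(868.32, 1078.6) + 345.6 = 1213.9 kN. φR_n = 0.75 × 1213.9 = 910.4 kN.
Tension rupture (net): A_n = (320 − 2×32)×12 = 3072 mm² (U = 1.0, A_e = A_n). φR_n = 0.75 × 450 × 3072 = 1036.8 kN.
Governing: min(1916.9, 1351.1, 910.4, 1036.8) = 910.4 kN → block shear.

910.4 kN (block shear governs)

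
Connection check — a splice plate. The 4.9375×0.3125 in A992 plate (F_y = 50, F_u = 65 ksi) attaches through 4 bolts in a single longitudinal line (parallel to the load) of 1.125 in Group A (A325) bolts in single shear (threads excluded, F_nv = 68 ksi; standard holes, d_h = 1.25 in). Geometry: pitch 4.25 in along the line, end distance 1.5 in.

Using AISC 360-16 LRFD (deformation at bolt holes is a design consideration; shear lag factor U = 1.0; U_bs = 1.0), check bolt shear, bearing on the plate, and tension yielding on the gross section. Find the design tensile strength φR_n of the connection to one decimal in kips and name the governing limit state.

69.4 kips (gross-section yield governs)

Bolt shear: A_b = π(1.125)²/4 = 0.99402 in². φR_n = 0.75 × 68 × 0.99402 × 4 × 1 = 202.8 kips.
Bearing (0.3125 in plate, F_u = 65 ksi): end bolts L_c = 1.5 − 1.25/2 = 0.875, R_n = min(1.2×0.875×0.3125×65, 2.4×1.125×0.3125×65) = 21.328 kips/bolt; interior L_c = 4.25 − 1.25 = 3, R_n = 54.844 kips/bolt. φR_n = 0.75 × (1×21.328 + 3×54.844) = 139.4 kips.
Tension yield (gross): A_g = 4.9375×0.3125 = 1.543 in². φR_n = 0.90 × 50 × 1.543 = 69.4 kips.
Governing: min(202.8, 139.4, 69.4) = 69.4 kips → gross-section yield.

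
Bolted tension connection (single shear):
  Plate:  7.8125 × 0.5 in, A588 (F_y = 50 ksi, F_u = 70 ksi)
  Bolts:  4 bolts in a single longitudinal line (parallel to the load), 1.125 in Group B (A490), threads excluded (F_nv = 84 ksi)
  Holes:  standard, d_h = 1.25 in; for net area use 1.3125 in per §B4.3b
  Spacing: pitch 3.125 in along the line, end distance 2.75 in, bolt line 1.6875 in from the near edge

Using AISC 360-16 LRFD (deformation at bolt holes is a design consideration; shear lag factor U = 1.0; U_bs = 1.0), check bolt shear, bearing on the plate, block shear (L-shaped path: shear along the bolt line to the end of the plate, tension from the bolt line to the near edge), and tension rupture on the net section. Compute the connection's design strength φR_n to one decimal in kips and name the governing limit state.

Bolt shear: A_b = π(1.125)²/4 = 0.99402 in². φR_n = 0.75 × 84 × 0.99402 × 4 × 1 = 250.5 kips.
Bearing (0.5 in plate, F_u = 70 ksi): end bolts L_c = 2.75 − 1.25/2 = 2.125, R_n = min(1.2×2.125×0.5×70, 2.4×1.125×0.5×70) = 89.25 kips/bolt; interior L_c = 3.125 − 1.25 = 1.875, R_n = 78.75 kips/bolt. φR_n = 0.75 × (1×89.25 + 3×78.75) = 244.1 kips.
Block shear: shear path 1×[2.75+3×3.125] = 1×12.125 in, A_gv = 6.0625, A_nv = 1×(12.125 − 3.5×1.3125)×0.5 = 3.7656 in²; tension to near edge: (1.6875 − 0.5×1.3125)×0.5 = 0.51563 in². R_n = min(0.6×70×3.7656, 0.6×50×6.0625) + 1.0×70×0.51563 = min(158.16, 181.88) + 36.094 = 194.25 kips. φR_n = 0.75 × 194.25 = 145.7 kips.
Tension rupture (net): A_n = (7.8125 − 1×1.3125)×0.5 = 3.25 in² (U = 1.0, A_e = A_n). φR_n = 0.75 × 70 × 3.25 = 170.6 kips.
Governing: min(250.5, 244.1, 145.7, 170.6) = 145.7 kips → block shear.

145.7 kips (block shear governs)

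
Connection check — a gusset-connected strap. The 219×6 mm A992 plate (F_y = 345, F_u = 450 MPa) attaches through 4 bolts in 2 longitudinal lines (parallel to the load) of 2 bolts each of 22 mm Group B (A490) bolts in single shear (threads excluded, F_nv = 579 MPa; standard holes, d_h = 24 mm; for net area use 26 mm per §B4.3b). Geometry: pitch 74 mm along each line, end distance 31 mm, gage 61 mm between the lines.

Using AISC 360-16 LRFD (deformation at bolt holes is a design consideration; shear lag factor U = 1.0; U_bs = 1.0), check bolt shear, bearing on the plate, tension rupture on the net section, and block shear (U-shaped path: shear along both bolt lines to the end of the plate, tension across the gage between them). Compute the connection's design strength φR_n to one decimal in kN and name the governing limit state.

231.3 kN (block shear governs)

Bolt shear: A_b = π(22)²/4 = 380.13 mm². φR_n = 0.75 × 579 × 380.13 × 4 × 1 = 660.3 kN.
Bearing (6 mm plate, F_u = 450 MPa): end bolts L_c = 31 − 24/2 = 19, R_n = min(1.2×19×6×450, 2.4×22×6×450) = 61.56 kN/bolt; interior L_c = 74 − 24 = 50, R_n = 142.56 kN/bolt. φR_n = 0.75 × (2×61.56 + 2×142.56) = 306.2 kN.
Tension rupture (net): A_n = (219 − 2×26)×6 = 1002 mm² (U = 1.0, A_e = A_n). φR_n = 0.75 × 450 × 1002 = 338.2 kN.
Block shear: shear path 2×[31+1×74] = 2×105 mm, A_gv = 1260, A_nv = 2×(105 − 1.5×26)×6 = 792 mm²; tension across gage: (61 − 1×26)×6 = 210 mm². R_n = min(0.6×450×792, 0.6×345×1260) + 1.0×450×210 = min(213.84, 260.82) + 94.5 = 308.34 kN. φR_n = 0.75 × 308.34 = 231.3 kN.
Governing: min(660.3, 306.2, 338.2, 231.3) = 231.3 kN → block shear.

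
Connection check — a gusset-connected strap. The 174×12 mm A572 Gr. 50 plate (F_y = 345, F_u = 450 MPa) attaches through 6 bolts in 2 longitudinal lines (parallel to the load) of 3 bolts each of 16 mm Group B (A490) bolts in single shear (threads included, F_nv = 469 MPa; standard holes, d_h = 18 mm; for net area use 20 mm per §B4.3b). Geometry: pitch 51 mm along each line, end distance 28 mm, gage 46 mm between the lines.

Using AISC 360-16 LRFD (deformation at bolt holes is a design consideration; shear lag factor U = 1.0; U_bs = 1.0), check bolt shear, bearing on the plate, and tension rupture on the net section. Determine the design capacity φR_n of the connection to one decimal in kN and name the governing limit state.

Bolt shear: A_b = π(16)²/4 = 201.06 mm². φR_n = 0.75 × 469 × 201.06 × 6 × 1 = 424.3 kN.
Bearing (12 mm plate, F_u = 450 MPa): end bolts L_c = 28 − 18/2 = 19, R_n = min(1.2×19×12×450, 2.4×16×12×450) = 123.12 kN/bolt; interior L_c = 51 − 18 = 33, R_n = 207.36 kN/bolt. φR_n = 0.75 × (2×123.12 + 4×207.36) = 806.8 kN.
Tension rupture (net): A_n = (174 − 2×20)×12 = 1608 mm² (U = 1.0, A_e = A_n). φR_n = 0.75 × 450 × 1608 = 542.7 kN.
Governing: min(424.3, 806.8, 542.7) = 424.3 kN → bolt shear.

424.3 kN (bolt shear governs)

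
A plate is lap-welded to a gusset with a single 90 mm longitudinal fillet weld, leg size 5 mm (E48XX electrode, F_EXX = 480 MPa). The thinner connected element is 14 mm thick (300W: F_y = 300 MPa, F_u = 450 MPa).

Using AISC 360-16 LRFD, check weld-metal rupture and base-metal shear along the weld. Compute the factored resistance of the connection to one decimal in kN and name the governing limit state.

Weld metal: throat = 0.707×5 = 3.535 mm, L = 90 mm. φR_n = 0.75 × 0.6 × 480 × 3.535 × 90 = 68.7 kN.
Base metal shear (14 mm plate): yield φR_n = 1.0×0.6×300×14×90 = 226.8 kN; rupture φR_n = 0.75×0.6×450×14×90 = 255.2 kN; take 226.8 kN (yield).
Governing: min(68.7, 226.8) = 68.7 kN → weld metal.

68.7 kN (weld metal governs)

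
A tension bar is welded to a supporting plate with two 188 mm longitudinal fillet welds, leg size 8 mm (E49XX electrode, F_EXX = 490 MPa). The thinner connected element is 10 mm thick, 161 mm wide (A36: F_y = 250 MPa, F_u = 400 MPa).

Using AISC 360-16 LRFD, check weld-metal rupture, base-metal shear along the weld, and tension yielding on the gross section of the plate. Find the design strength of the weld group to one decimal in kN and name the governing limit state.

362.3 kN (gross-section yield governs)

Weld metal: throat = 0.707×8 = 5.656 mm, L = 2×188 = 376 mm. φR_n = 0.75 × 0.6 × 490 × 5.656 × 376 = 468.9 kN.
Base metal shear (10 mm plate): yield φR_n = 1.0×0.6×250×10×376 = 564.0 kN; rupture φR_n = 0.75×0.6×400×10×376 = 676.8 kN; take 564.0 kN (yield).
Tension yield (gross): A_g = 161×10 = 1610 mm². φR_n = 0.90 × 250 × 1610 = 362.3 kN.
Governing: min(468.9, 564.0, 362.3) = 362.3 kN → gross-section yield.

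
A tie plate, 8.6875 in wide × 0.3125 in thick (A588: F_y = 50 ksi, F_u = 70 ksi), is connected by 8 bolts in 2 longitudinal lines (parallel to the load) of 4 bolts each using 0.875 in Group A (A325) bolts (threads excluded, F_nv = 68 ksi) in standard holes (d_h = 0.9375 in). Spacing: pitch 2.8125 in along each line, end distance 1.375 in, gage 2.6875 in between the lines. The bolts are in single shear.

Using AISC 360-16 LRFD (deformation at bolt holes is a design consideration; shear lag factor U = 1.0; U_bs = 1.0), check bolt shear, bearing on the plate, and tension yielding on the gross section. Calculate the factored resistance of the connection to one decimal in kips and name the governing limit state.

122.2 kips (gross-section yield governs)

Bolt shear: A_b = π(0.875)²/4 = 0.60132 in². φR_n = 0.75 × 68 × 0.60132 × 8 × 1 = 245.3 kips.
Bearing (0.3125 in plate, F_u = 70 ksi): end bolts L_c = 1.375 − 0.9375/2 = 0.90625, R_n = min(1.2×0.90625×0.3125×70, 2.4×0.875×0.3125×70) = 23.789 kips/bolt; interior L_c = 2.8125 − 0.9375 = 1.875, R_n = 45.938 kips/bolt. φR_n = 0.75 × (2×23.789 + 6×45.938) = 242.4 kips.
Tension yield (gross): A_g = 8.6875×0.3125 = 2.7148 in². φR_n = 0.90 × 50 × 2.7148 = 122.2 kips.
Governing: min(245.3, 242.4, 122.2) = 122.2 kips → gross-section yield.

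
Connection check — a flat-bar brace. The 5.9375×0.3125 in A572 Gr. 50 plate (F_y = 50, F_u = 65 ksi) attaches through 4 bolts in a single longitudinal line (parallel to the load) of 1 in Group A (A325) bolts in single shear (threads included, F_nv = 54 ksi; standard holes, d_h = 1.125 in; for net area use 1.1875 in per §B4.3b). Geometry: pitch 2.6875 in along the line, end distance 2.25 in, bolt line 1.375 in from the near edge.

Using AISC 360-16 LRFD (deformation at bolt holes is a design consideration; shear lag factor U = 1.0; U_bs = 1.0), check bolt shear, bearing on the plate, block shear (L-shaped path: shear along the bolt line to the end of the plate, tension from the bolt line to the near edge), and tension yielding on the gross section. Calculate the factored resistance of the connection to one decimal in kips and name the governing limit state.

68.2 kips (block shear governs)

Bolt shear: A_b = π(1)²/4 = 0.7854 in². φR_n = 0.75 × 54 × 0.7854 × 4 × 1 = 127.2 kips.
Bearing (0.3125 in plate, F_u = 65 ksi): end bolts L_c = 2.25 − 1.125/2 = 1.6875, R_n = min(1.2×1.6875×0.3125×65, 2.4×1×0.3125×65) = 41.133 kips/bolt; interior L_c = 2.6875 − 1.125 = 1.5625, R_n = 38.086 kips/bolt. φR_n = 0.75 × (1×41.133 + 3×38.086) = 116.5 kips.
Block shear: shear path 1×[2.25+3×2.6875] = 1×10.3125 in, A_gv = 3.2227, A_nv = 1×(10.3125 − 3.5×1.1875)×0.3125 = 1.9238 in²; tension to near edge: (1.375 − 0.5×1.1875)×0.3125 = 0.24414 in². R_n = min(0.6×65×1.9238, 0.6×50×3.2227) + 1.0×65×0.24414 = min(75.028, 96.681) + 15.869 = 90.897 kips. φR_n = 0.75 × 90.897 = 68.2 kips.
Tension yield (gross): A_g = 5.9375×0.3125 = 1.8555 in². φR_n = 0.90 × 50 × 1.8555 = 83.5 kips.
Governing: min(127.2, 116.5, 68.2, 83.5) = 68.2 kips → block shear.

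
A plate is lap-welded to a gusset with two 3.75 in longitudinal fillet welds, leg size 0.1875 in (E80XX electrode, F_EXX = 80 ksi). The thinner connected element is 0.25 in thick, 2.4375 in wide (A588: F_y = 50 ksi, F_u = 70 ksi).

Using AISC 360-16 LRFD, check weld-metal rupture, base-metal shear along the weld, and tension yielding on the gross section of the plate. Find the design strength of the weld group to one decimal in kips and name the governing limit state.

Weld metal: throat = 0.707×0.1875 = 0.13256 in, L = 2×3.75 = 7.5 in. φR_n = 0.75 × 0.6 × 80 × 0.13256 × 7.5 = 35.8 kips.
Base metal shear (0.25 in plate): yield φR_n = 1.0×0.6×50×0.25×7.5 = 56.3 kips; rupture φR_n = 0.75×0.6×70×0.25×7.5 = 59.1 kips; take 56.3 kips (yield).
Tension yield (gross): A_g = 2.4375×0.25 = 0.60938 in². φR_n = 0.90 × 50 × 0.60938 = 27.4 kips.
Governing: min(35.8, 56.3, 27.4) = 27.4 kips → gross-section yield.

27.4 kips (gross-section yield governs)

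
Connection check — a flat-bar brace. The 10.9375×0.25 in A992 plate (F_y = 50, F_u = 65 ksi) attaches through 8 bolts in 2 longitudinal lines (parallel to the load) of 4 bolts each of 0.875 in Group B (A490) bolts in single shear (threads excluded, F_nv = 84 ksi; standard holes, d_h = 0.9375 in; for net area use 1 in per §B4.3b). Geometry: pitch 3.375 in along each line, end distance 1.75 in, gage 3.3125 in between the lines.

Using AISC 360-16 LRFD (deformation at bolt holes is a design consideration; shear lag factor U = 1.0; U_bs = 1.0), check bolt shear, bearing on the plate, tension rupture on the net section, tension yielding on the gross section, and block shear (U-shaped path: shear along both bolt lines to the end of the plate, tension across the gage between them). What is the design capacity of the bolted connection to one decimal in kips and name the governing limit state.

108.9 kips (net-section rupture governs)

Bolt shear: A_b = π(0.875)²/4 = 0.60132 in². φR_n = 0.75 × 84 × 0.60132 × 8 × 1 = 303.1 kips.
Bearing (0.25 in plate, F_u = 65 ksi): end bolts L_c = 1.75 − 0.9375/2 = 1.28125, R_n = min(1.2×1.28125×0.25×65, 2.4×0.875×0.25×65) = 24.984 kips/bolt; interior L_c = 3.375 − 0.9375 = 2.4375, R_n = 34.125 kips/bolt. φR_n = 0.75 × (2×24.984 + 6×34.125) = 191.0 kips.
Tension rupture (net): A_n = (10.9375 − 2×1)×0.25 = 2.2344 in² (U = 1.0, A_e = A_n). φR_n = 0.75 × 65 × 2.2344 = 108.9 kips.
Tension yield (gross): A_g = 10.9375×0.25 = 2.7344 in². φR_n = 0.90 × 50 × 2.7344 = 123.0 kips.
Block shear: shear path 2×[1.75+3×3.375] = 2×11.875 in, A_gv = 5.9375, A_nv = 2×(11.875 − 3.5×1)×0.25 = 4.1875 in²; tension across gage: (3.3125 − 1×1)×0.25 = 0.57813 in². R_n = min(0.6×65×4.1875, 0.6×50×5.9375) + 1.0×65×0.57813 = min(163.31, 178.13) + 37.578 = 200.89 kips. φR_n = 0.75 × 200.89 = 150.7 kips.
Governing: min(303.1, 191.0, 108.9, 123.0, 150.7) = 108.9 kips → net-section rupture.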